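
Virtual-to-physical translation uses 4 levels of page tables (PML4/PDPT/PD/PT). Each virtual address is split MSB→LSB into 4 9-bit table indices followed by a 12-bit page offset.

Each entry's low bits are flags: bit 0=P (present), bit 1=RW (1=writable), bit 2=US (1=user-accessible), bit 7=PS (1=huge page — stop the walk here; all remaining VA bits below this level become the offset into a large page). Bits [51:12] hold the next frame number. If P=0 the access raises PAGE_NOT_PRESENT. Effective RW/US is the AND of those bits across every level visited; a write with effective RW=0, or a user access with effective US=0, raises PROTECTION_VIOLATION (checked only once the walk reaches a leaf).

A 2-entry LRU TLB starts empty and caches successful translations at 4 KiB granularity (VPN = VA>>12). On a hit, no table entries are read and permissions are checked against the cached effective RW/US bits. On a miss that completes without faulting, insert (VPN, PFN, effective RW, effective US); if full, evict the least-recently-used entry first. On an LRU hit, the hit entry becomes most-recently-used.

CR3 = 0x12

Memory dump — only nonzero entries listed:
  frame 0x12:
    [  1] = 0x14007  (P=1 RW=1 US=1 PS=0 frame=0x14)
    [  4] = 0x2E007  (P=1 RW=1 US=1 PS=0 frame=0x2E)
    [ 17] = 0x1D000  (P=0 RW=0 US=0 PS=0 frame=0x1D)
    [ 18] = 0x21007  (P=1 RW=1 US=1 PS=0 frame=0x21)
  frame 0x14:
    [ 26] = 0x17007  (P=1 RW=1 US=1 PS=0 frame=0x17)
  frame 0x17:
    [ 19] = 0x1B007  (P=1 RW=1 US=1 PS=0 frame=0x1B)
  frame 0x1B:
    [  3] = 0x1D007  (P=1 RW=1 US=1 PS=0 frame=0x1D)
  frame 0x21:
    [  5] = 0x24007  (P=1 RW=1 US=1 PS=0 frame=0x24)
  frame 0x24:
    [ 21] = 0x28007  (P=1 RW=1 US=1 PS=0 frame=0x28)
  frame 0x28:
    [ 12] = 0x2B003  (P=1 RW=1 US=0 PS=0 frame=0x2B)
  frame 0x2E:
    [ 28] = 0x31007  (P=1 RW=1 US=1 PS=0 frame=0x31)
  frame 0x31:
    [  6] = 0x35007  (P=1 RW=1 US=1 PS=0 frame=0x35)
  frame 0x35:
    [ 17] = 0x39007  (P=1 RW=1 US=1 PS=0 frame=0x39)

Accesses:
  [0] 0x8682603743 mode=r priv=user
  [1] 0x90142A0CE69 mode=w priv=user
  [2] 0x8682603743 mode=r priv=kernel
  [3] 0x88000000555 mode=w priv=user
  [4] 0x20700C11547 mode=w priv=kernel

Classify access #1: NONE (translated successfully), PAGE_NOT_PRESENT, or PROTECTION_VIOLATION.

Trace:
#0 VA=0x8682603743 (r,user):
  L0: frame=0x12 idx=1 entry=0x14007 [P=1 RW=1 US=1 PS=0]
  L1: frame=0x14 idx=26 entry=0x17007 [P=1 RW=1 US=1 PS=0]
  L2: frame=0x17 idx=19 entry=0x1B007 [P=1 RW=1 US=1 PS=0]
  L3: frame=0x1B idx=3 entry=0x1D007 [P=1 RW=1 US=1 PS=0]
  ⇒ phys 0x1D743  [4 reads]
#1 VA=0x90142A0CE69 (w,user):
  L0: frame=0x12 idx=18 entry=0x21007 [P=1 RW=1 US=1 PS=0]
  L1: frame=0x21 idx=5 entry=0x24007 [P=1 RW=1 US=1 PS=0]
  L2: frame=0x24 idx=21 entry=0x28007 [P=1 RW=1 US=1 PS=0]
  L3: frame=0x28 idx=12 entry=0x2B003 [P=1 RW=1 US=0 PS=0]
  ⇒ fault: PROTECTION_VIOLATION  — 4 lookups
#2 VA=0x8682603743 (r,kernel):
  TLB hit vpn=0x8682603 → PA=0x1D743
#3 VA=0x88000000555 (w,user):
  L0: frame=0x12 idx=17 entry=0x1D000 [P=0 RW=0 US=0 PS=0]
  ⇒ fault: PAGE_NOT_PRESENT  — 1 lookups
#4 VA=0x20700C11547 (w,kernel):
  L0: frame=0x12 idx=4 entry=0x2E007 [P=1 RW=1 US=1 PS=0]
  L1: frame=0x2E idx=28 entry=0x31007 [P=1 RW=1 US=1 PS=0]
  L2: frame=0x31 idx=6 entry=0x35007 [P=1 RW=1 US=1 PS=0]
  L3: frame=0x35 idx=17 entry=0x39007 [P=1 RW=1 US=1 PS=0]
  ⇒ phys 0x39547  [4 reads]

Access #1 fault: PROTECTION_VIOLATION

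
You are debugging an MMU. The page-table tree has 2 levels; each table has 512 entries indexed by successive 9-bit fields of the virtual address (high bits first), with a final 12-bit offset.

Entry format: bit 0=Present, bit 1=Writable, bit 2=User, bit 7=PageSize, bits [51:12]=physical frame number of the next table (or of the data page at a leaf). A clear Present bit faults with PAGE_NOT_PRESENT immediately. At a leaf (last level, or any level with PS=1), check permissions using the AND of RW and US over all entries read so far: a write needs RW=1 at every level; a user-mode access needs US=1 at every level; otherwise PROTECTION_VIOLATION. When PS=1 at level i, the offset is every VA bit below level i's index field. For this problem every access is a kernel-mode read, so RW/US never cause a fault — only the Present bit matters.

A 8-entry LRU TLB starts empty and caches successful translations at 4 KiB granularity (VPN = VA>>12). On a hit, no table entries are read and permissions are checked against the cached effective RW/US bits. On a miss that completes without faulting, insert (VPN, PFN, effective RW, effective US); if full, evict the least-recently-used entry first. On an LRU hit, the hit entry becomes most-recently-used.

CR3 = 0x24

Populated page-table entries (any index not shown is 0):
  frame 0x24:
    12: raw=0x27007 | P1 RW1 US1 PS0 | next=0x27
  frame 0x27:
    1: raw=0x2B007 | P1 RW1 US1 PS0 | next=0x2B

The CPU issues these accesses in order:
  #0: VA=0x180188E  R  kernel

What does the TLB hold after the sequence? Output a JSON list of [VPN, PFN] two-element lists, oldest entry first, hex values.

Walk each access:
#0 VA=0x180188E (r,kernel):
  [0] read 0x24 idx=12: raw=0x27007 flags P=1 W=1 U=1 S=0
  [1] read 0x27 idx=1: raw=0x2B007 flags P=1 W=1 U=1 S=0
  ✓ 0x2B88E  — 2 lookups

TLB: [["0x1801", "0x2B"]]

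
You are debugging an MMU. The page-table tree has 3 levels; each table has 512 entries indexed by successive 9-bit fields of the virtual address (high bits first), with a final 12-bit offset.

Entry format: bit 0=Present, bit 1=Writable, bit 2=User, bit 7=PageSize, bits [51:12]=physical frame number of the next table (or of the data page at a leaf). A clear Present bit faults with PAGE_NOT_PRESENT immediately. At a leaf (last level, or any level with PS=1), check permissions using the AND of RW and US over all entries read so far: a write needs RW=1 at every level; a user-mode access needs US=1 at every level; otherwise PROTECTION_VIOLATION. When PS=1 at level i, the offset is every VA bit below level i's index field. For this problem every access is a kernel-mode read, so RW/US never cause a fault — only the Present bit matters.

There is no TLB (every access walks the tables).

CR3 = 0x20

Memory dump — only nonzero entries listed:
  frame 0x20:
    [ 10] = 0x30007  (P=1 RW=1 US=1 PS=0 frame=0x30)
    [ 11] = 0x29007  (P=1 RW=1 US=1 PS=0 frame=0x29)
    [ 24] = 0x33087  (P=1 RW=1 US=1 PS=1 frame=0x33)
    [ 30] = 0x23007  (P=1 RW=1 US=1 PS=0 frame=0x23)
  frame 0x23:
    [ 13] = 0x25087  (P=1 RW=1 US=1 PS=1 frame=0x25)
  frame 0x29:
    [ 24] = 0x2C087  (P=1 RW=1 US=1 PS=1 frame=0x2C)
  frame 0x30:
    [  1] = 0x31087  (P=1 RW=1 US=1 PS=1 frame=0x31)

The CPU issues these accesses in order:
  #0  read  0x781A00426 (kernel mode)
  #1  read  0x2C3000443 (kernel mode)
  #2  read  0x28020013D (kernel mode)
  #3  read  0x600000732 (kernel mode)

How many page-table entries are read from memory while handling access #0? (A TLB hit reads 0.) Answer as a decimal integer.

Walk each access:
#0 VA=0x781A00426 (r,kernel):
  L0: frame=0x20 idx=30 entry=0x23007 [P=1 RW=1 US=1 PS=0]
  L1: frame=0x23 idx=13 entry=0x25087 [P=1 RW=1 US=1 PS=1]
  ✓ 0x25426 (huge @L1)  — 2 lookups
#1 VA=0x2C3000443 (r,kernel):
  L0: frame=0x20 idx=11 entry=0x29007 [P=1 RW=1 US=1 PS=0]
  L1: frame=0x29 idx=24 entry=0x2C087 [P=1 RW=1 US=1 PS=1]
  ✓ 0x2C443 (huge @L1)  — 2 lookups
#2 VA=0x28020013D (r,kernel):
  L0: frame=0x20 idx=10 entry=0x30007 [P=1 RW=1 US=1 PS=0]
  L1: frame=0x30 idx=1 entry=0x31087 [P=1 RW=1 US=1 PS=1]
  ✓ 0x3113D (huge @L1)  — 2 lookups
#3 VA=0x600000732 (r,kernel):
  L0: frame=0x20 idx=24 entry=0x33087 [P=1 RW=1 US=1 PS=1]
  ✓ 0x33732 (huge @L0)  — 1 lookups

Entries read for #0: 2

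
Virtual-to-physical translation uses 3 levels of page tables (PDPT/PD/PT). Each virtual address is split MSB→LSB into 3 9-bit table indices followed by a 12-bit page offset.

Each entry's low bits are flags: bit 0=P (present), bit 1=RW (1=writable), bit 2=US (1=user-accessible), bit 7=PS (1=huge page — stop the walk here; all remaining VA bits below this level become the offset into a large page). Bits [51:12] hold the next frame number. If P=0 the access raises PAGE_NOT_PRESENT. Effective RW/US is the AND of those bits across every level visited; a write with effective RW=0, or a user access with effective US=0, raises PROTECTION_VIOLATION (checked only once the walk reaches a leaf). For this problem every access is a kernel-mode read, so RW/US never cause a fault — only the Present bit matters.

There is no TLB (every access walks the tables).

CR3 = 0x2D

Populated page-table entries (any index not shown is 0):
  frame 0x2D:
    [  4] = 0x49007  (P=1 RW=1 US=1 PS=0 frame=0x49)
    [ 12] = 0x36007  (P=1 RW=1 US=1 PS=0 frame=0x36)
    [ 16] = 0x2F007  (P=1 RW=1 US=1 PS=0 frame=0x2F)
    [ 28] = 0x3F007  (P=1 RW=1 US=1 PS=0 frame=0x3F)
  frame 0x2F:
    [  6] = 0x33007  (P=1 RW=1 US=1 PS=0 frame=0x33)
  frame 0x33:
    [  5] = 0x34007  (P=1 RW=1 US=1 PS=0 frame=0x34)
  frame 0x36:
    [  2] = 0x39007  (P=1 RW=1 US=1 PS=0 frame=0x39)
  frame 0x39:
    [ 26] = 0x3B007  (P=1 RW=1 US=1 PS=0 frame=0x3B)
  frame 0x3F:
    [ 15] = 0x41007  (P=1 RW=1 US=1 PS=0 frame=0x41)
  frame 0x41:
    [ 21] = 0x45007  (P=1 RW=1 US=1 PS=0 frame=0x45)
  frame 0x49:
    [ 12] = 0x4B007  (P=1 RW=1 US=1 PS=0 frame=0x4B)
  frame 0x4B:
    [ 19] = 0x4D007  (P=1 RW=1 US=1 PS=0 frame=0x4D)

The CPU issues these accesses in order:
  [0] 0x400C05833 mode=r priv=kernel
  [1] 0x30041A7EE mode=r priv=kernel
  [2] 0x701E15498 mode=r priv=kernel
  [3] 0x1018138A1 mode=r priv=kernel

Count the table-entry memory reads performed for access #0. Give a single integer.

Trace:
#0 VA=0x400C05833 (r,kernel):
  lvl0: tbl 0x2D, slot 16 ⇒ 0x2F007 (P1/RW1/US1/PS0)
  lvl1: tbl 0x2F, slot 6 ⇒ 0x33007 (P1/RW1/US1/PS0)
  lvl2: tbl 0x33, slot 5 ⇒ 0x34007 (P1/RW1/US1/PS0)
  ⇒ phys 0x34833  [3 reads]
#1 VA=0x30041A7EE (r,kernel):
  lvl0: tbl 0x2D, slot 12 ⇒ 0x36007 (P1/RW1/US1/PS0)
  lvl1: tbl 0x36, slot 2 ⇒ 0x39007 (P1/RW1/US1/PS0)
  lvl2: tbl 0x39, slot 26 ⇒ 0x3B007 (P1/RW1/US1/PS0)
  ⇒ phys 0x3B7EE  [3 reads]
#2 VA=0x701E15498 (r,kernel):
  lvl0: tbl 0x2D, slot 28 ⇒ 0x3F007 (P1/RW1/US1/PS0)
  lvl1: tbl 0x3F, slot 15 ⇒ 0x41007 (P1/RW1/US1/PS0)
  lvl2: tbl 0x41, slot 21 ⇒ 0x45007 (P1/RW1/US1/PS0)
  ⇒ phys 0x45498  [3 reads]
#3 VA=0x1018138A1 (r,kernel):
  lvl0: tbl 0x2D, slot 4 ⇒ 0x49007 (P1/RW1/US1/PS0)
  lvl1: tbl 0x49, slot 12 ⇒ 0x4B007 (P1/RW1/US1/PS0)
  lvl2: tbl 0x4B, slot 19 ⇒ 0x4D007 (P1/RW1/US1/PS0)
  ⇒ phys 0x4D8A1  [3 reads]

Entries read for #0: 3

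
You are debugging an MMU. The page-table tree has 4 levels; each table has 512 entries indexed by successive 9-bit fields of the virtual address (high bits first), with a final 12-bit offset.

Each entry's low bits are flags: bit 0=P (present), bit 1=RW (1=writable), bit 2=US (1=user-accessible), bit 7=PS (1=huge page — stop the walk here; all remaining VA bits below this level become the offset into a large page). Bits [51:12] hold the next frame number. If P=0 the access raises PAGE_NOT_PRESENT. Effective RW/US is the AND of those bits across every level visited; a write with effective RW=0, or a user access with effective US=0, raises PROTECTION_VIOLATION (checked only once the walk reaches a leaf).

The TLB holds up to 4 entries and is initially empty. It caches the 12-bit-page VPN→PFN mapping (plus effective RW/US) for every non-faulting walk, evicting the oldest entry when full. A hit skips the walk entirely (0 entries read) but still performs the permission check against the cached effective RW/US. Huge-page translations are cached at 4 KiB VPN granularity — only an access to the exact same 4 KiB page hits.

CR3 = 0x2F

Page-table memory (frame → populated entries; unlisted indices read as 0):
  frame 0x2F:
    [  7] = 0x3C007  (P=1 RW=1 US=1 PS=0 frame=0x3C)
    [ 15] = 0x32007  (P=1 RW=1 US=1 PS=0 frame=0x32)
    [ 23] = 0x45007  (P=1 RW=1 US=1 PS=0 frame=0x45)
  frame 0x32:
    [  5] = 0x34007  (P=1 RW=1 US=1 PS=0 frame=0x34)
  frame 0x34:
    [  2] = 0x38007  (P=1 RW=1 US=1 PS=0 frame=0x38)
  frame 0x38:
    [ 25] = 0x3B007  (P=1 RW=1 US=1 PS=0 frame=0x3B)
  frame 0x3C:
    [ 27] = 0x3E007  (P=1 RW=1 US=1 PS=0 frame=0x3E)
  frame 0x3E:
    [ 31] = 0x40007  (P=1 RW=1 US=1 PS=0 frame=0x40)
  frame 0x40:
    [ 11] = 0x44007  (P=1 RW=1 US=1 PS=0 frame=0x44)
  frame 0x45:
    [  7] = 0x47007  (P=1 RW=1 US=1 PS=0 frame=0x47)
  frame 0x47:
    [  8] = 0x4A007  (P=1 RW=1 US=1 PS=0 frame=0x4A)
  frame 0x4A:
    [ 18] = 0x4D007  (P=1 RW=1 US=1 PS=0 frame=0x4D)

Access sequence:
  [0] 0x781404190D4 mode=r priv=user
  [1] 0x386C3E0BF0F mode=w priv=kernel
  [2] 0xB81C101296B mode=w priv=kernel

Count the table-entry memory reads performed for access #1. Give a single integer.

Walk each access:
#0 VA=0x781404190D4 (r,user):
  [0] read 0x2F idx=15: raw=0x32007 flags P=1 W=1 U=1 S=0
  [1] read 0x32 idx=5: raw=0x34007 flags P=1 W=1 U=1 S=0
  [2] read 0x34 idx=2: raw=0x38007 flags P=1 W=1 U=1 S=0
  [3] read 0x38 idx=25: raw=0x3B007 flags P=1 W=1 U=1 S=0
  → PA=0x3B0D4  (4 entries read)
#1 VA=0x386C3E0BF0F (w,kernel):
  [0] read 0x2F idx=7: raw=0x3C007 flags P=1 W=1 U=1 S=0
  [1] read 0x3C idx=27: raw=0x3E007 flags P=1 W=1 U=1 S=0
  [2] read 0x3E idx=31: raw=0x40007 flags P=1 W=1 U=1 S=0
  [3] read 0x40 idx=11: raw=0x44007 flags P=1 W=1 U=1 S=0
  → PA=0x44F0F  (4 entries read)
#2 VA=0xB81C101296B (w,kernel):
  [0] read 0x2F idx=23: raw=0x45007 flags P=1 W=1 U=1 S=0
  [1] read 0x45 idx=7: raw=0x47007 flags P=1 W=1 U=1 S=0
  [2] read 0x47 idx=8: raw=0x4A007 flags P=1 W=1 U=1 S=0
  [3] read 0x4A idx=18: raw=0x4D007 flags P=1 W=1 U=1 S=0
  → PA=0x4D96B  (4 entries read)

Entries read for #1: 4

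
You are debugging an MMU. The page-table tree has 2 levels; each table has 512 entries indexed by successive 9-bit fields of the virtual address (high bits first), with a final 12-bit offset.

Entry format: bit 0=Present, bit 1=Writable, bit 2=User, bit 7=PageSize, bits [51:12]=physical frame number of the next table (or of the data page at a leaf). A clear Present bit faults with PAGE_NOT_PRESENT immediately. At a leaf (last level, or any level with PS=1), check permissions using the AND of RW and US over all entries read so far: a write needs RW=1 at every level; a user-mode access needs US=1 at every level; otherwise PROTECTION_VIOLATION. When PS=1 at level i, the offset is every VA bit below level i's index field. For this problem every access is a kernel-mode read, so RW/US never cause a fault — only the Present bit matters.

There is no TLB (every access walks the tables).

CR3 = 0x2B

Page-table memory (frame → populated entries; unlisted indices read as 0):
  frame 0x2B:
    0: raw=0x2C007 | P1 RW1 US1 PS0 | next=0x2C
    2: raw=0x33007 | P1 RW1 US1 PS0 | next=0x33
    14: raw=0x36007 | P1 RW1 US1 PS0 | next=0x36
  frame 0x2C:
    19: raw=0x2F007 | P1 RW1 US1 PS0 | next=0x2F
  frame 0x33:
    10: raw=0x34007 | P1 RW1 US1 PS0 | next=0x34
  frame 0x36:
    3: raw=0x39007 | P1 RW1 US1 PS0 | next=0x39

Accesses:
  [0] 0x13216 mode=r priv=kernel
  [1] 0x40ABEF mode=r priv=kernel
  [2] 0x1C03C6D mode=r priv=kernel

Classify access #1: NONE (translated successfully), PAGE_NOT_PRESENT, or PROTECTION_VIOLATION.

Walk each access:
#0 VA=0x13216 (r,kernel):
  lvl0: tbl 0x2B, slot 0 ⇒ 0x2C007 (P1/RW1/US1/PS0)
  lvl1: tbl 0x2C, slot 19 ⇒ 0x2F007 (P1/RW1/US1/PS0)
  ⇒ phys 0x2F216  [2 reads]
#1 VA=0x40ABEF (r,kernel):
  lvl0: tbl 0x2B, slot 2 ⇒ 0x33007 (P1/RW1/US1/PS0)
  lvl1: tbl 0x33, slot 10 ⇒ 0x34007 (P1/RW1/US1/PS0)
  ⇒ phys 0x34BEF  [2 reads]
#2 VA=0x1C03C6D (r,kernel):
  lvl0: tbl 0x2B, slot 14 ⇒ 0x36007 (P1/RW1/US1/PS0)
  lvl1: tbl 0x36, slot 3 ⇒ 0x39007 (P1/RW1/US1/PS0)
  ⇒ phys 0x39C6D  [2 reads]

Access #1 fault: NONE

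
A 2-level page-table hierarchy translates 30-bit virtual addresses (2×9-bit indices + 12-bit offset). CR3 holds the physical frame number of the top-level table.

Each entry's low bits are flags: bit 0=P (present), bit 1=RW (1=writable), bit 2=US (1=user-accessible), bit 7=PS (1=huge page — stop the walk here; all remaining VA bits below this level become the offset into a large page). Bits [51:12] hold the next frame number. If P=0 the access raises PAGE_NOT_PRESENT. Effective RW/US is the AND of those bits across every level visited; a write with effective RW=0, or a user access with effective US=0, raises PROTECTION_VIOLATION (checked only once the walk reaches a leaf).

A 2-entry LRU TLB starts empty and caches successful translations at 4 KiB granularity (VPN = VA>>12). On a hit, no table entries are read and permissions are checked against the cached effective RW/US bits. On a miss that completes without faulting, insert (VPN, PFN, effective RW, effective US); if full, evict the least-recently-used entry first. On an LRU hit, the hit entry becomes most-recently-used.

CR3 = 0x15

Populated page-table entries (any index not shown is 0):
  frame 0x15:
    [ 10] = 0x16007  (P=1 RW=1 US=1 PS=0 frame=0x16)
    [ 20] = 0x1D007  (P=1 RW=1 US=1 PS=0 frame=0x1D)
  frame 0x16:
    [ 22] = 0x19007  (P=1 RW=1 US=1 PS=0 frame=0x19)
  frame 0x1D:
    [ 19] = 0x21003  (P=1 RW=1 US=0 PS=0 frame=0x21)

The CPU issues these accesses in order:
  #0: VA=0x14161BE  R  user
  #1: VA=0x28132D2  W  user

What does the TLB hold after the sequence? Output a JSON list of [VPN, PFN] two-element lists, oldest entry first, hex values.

Walk each access:
#0 VA=0x14161BE (r,user):
  L0: frame=0x15 idx=10 entry=0x16007 [P=1 RW=1 US=1 PS=0]
  L1: frame=0x16 idx=22 entry=0x19007 [P=1 RW=1 US=1 PS=0]
  ✓ 0x191BE  — 2 lookups
#1 VA=0x28132D2 (w,user):
  L0: frame=0x15 idx=20 entry=0x1D007 [P=1 RW=1 US=1 PS=0]
  L1: frame=0x1D idx=19 entry=0x21003 [P=1 RW=1 US=0 PS=0]
  → PROTECTION_VIOLATION  (2 entries read)

TLB: [["0x1416", "0x19"]]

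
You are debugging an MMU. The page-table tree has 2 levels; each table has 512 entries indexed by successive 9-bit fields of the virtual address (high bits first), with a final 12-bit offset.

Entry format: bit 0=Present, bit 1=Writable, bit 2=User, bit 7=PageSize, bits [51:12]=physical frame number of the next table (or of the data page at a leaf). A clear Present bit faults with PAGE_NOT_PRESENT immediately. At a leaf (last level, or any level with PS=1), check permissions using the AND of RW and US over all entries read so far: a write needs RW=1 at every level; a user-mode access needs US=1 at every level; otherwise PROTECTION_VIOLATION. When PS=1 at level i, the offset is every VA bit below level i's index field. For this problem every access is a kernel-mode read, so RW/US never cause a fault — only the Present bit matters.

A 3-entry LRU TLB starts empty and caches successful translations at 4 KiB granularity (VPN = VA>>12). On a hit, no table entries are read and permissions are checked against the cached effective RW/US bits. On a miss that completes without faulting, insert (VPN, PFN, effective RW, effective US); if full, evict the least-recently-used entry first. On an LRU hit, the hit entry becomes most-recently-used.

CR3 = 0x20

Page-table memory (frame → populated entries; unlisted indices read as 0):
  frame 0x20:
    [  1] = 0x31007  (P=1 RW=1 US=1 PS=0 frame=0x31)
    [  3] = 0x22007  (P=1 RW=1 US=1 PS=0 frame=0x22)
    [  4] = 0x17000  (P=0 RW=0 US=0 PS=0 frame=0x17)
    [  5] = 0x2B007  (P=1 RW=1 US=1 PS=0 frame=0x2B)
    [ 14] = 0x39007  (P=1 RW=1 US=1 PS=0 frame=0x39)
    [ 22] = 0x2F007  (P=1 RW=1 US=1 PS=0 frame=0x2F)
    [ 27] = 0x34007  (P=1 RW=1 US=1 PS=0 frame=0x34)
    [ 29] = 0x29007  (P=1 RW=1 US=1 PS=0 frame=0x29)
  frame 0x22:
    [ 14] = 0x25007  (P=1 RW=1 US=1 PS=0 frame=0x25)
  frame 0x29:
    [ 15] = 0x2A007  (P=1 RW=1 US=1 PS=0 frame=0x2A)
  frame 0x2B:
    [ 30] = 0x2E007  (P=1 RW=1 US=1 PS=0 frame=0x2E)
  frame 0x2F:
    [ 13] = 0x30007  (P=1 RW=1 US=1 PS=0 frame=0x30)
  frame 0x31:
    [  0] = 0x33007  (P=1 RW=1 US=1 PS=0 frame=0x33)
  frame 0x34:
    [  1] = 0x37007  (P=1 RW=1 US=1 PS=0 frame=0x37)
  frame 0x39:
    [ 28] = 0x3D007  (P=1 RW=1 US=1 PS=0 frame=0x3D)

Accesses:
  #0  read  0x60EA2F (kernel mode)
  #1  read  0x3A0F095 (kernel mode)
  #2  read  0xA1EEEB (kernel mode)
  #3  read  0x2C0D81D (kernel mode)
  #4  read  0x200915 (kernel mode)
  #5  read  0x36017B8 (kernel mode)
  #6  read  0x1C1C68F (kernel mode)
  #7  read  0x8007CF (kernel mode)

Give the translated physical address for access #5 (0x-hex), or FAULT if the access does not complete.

Trace:
#0 VA=0x60EA2F (r,kernel):
  L0 @0x20[3] → 0x22007  P=1,RW=1,US=1,PS=0
  L1 @0x22[14] → 0x25007  P=1,RW=1,US=1,PS=0
  ✓ 0x25A2F  — 2 lookups
#1 VA=0x3A0F095 (r,kernel):
  L0 @0x20[29] → 0x29007  P=1,RW=1,US=1,PS=0
  L1 @0x29[15] → 0x2A007  P=1,RW=1,US=1,PS=0
  ✓ 0x2A095  — 2 lookups
#2 VA=0xA1EEEB (r,kernel):
  L0 @0x20[5] → 0x2B007  P=1,RW=1,US=1,PS=0
  L1 @0x2B[30] → 0x2E007  P=1,RW=1,US=1,PS=0
  ✓ 0x2EEEB  — 2 lookups
#3 VA=0x2C0D81D (r,kernel):
  L0 @0x20[22] → 0x2F007  P=1,RW=1,US=1,PS=0
  L1 @0x2F[13] → 0x30007  P=1,RW=1,US=1,PS=0
  ✓ 0x3081D  — 2 lookups
#4 VA=0x200915 (r,kernel):
  L0 @0x20[1] → 0x31007  P=1,RW=1,US=1,PS=0
  L1 @0x31[0] → 0x33007  P=1,RW=1,US=1,PS=0
  ✓ 0x33915  — 2 lookups
#5 VA=0x36017B8 (r,kernel):
  L0 @0x20[27] → 0x34007  P=1,RW=1,US=1,PS=0
  L1 @0x34[1] → 0x37007  P=1,RW=1,US=1,PS=0
  ✓ 0x377B8  — 2 lookups
#6 VA=0x1C1C68F (r,kernel):
  L0 @0x20[14] → 0x39007  P=1,RW=1,US=1,PS=0
  L1 @0x39[28] → 0x3D007  P=1,RW=1,US=1,PS=0
  ✓ 0x3D68F  — 2 lookups
#7 VA=0x8007CF (r,kernel):
  L0 @0x20[4] → 0x17000  P=0,RW=0,US=0,PS=0
  ✗ PAGE_NOT_PRESENT  [1 reads]

Access #5 PA: 0x377B8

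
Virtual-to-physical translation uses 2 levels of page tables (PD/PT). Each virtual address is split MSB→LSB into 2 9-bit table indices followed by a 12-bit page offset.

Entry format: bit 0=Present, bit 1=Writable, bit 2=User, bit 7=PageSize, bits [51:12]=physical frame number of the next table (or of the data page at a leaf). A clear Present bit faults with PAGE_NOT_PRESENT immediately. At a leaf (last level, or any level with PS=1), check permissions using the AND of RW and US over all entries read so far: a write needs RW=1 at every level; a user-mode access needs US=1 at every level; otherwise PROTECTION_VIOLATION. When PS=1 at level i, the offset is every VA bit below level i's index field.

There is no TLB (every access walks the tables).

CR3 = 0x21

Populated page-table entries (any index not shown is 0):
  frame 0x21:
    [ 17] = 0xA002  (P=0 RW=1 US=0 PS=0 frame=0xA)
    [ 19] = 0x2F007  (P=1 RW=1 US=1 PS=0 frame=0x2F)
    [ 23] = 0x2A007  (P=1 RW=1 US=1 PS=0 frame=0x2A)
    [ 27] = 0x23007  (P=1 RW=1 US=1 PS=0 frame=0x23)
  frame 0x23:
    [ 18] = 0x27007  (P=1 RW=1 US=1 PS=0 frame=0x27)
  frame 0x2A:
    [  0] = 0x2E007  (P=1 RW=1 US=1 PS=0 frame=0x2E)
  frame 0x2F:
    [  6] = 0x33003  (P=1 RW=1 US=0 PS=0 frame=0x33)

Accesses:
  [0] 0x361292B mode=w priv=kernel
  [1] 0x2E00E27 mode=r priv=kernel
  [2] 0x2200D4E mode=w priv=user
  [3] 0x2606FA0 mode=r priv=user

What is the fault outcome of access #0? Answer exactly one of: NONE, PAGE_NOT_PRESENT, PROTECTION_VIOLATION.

Walk each access:
#0 VA=0x361292B (w,kernel):
  L0: frame=0x21 idx=27 entry=0x23007 [P=1 RW=1 US=1 PS=0]
  L1: frame=0x23 idx=18 entry=0x27007 [P=1 RW=1 US=1 PS=0]
  ✓ 0x2792B  — 2 lookups
#1 VA=0x2E00E27 (r,kernel):
  L0: frame=0x21 idx=23 entry=0x2A007 [P=1 RW=1 US=1 PS=0]
  L1: frame=0x2A idx=0 entry=0x2E007 [P=1 RW=1 US=1 PS=0]
  ✓ 0x2EE27  — 2 lookups
#2 VA=0x2200D4E (w,user):
  L0: frame=0x21 idx=17 entry=0xA002 [P=0 RW=1 US=0 PS=0]
  → PAGE_NOT_PRESENT  (1 entries read)
#3 VA=0x2606FA0 (r,user):
  L0: frame=0x21 idx=19 entry=0x2F007 [P=1 RW=1 US=1 PS=0]
  L1: frame=0x2F idx=6 entry=0x33003 [P=1 RW=1 US=0 PS=0]
  → PROTECTION_VIOLATION  (2 entries read)

Access #0 fault: NONE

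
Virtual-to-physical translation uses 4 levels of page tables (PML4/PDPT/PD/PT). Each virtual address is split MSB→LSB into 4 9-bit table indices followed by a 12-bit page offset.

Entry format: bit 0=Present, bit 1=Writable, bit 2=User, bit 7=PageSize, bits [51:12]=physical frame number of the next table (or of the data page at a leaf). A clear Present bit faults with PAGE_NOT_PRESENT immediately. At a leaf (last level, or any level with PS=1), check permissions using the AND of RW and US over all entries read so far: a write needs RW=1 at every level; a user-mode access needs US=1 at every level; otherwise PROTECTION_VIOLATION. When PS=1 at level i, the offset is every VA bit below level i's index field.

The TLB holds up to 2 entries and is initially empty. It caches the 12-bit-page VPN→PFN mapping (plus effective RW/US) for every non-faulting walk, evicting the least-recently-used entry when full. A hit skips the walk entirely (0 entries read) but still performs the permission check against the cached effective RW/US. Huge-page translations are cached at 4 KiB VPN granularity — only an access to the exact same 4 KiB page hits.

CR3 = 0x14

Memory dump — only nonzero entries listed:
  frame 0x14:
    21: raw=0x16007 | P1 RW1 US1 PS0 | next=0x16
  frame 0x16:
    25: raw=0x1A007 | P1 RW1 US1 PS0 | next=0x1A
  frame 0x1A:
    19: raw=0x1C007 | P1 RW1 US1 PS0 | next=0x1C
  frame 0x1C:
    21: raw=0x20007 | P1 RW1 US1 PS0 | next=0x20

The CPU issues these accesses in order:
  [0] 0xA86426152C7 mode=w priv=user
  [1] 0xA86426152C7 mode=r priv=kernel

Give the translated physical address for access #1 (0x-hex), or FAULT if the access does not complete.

Walk each access:
#0 VA=0xA86426152C7 (w,user):
  L0 @0x14[21] → 0x16007  P=1,RW=1,US=1,PS=0
  L1 @0x16[25] → 0x1A007  P=1,RW=1,US=1,PS=0
  L2 @0x1A[19] → 0x1C007  P=1,RW=1,US=1,PS=0
  L3 @0x1C[21] → 0x20007  P=1,RW=1,US=1,PS=0
  → PA=0x202C7  (4 entries read)
#1 VA=0xA86426152C7 (r,kernel):
  TLB hit vpn=0xA8642615 → PA=0x202C7

Access #1 PA: 0x202C7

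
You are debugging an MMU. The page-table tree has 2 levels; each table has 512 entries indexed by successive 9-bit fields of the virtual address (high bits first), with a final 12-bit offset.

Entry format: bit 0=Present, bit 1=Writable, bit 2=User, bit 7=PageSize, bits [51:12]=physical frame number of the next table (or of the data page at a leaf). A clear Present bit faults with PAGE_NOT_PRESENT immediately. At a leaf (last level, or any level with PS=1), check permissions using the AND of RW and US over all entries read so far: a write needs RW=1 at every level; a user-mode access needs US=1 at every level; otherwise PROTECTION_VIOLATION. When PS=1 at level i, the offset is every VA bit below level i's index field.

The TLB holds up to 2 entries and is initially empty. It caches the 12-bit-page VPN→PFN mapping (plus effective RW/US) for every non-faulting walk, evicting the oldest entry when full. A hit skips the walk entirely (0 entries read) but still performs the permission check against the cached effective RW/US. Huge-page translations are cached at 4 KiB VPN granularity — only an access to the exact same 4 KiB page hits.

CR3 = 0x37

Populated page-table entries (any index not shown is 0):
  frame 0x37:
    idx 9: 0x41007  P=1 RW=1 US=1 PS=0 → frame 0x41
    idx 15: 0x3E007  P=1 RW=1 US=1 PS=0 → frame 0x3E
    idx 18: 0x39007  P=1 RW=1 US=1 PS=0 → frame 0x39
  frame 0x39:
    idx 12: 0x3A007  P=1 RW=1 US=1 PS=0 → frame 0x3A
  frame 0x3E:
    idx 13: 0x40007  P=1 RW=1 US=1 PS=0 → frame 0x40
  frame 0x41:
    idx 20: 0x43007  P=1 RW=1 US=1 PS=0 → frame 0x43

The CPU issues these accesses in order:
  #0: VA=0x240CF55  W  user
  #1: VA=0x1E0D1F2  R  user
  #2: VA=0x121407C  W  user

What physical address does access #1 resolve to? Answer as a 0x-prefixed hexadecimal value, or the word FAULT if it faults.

Walk each access:
#0 VA=0x240CF55 (w,user):
  L0 @0x37[18] → 0x39007  P=1,RW=1,US=1,PS=0
  L1 @0x39[12] → 0x3A007  P=1,RW=1,US=1,PS=0
  ✓ 0x3AF55  — 2 lookups
#1 VA=0x1E0D1F2 (r,user):
  L0 @0x37[15] → 0x3E007  P=1,RW=1,US=1,PS=0
  L1 @0x3E[13] → 0x40007  P=1,RW=1,US=1,PS=0
  ✓ 0x401F2  — 2 lookups
#2 VA=0x121407C (w,user):
  L0 @0x37[9] → 0x41007  P=1,RW=1,US=1,PS=0
  L1 @0x41[20] → 0x43007  P=1,RW=1,US=1,PS=0
  ✓ 0x4307C  — 2 lookups

Access #1 PA: 0x401F2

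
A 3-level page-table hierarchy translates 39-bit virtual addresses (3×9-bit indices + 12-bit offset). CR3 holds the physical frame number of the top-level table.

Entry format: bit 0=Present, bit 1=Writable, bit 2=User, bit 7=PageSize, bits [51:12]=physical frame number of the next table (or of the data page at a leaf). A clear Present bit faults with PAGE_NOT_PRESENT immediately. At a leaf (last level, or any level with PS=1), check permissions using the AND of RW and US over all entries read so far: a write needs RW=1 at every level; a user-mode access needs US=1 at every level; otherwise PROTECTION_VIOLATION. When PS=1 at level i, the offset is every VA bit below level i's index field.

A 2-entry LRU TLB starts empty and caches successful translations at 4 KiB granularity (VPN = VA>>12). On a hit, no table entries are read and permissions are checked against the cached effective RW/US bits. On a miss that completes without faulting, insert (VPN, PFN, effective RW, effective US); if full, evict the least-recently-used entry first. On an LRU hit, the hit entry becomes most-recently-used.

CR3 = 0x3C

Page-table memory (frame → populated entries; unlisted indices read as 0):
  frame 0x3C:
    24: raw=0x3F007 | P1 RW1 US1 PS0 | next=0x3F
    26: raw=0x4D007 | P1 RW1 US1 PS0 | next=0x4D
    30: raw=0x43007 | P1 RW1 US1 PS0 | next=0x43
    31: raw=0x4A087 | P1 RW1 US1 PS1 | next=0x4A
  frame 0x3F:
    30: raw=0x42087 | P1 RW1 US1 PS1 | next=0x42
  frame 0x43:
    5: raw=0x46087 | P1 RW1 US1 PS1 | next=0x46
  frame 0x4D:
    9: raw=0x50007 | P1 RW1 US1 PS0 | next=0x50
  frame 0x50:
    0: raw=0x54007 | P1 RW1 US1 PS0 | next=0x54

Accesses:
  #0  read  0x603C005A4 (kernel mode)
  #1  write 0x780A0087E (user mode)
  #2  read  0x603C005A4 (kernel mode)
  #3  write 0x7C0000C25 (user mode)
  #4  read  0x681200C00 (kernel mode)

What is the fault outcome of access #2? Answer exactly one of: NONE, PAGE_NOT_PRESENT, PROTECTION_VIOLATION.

Per-access translation:
#0 VA=0x603C005A4 (r,kernel):
  lvl0: tbl 0x3C, slot 24 ⇒ 0x3F007 (P1/RW1/US1/PS0)
  lvl1: tbl 0x3F, slot 30 ⇒ 0x42087 (P1/RW1/US1/PS1)
  ⇒ phys 0x425A4 (huge @L1)  [2 reads]
#1 VA=0x780A0087E (w,user):
  lvl0: tbl 0x3C, slot 30 ⇒ 0x43007 (P1/RW1/US1/PS0)
  lvl1: tbl 0x43, slot 5 ⇒ 0x46087 (P1/RW1/US1/PS1)
  ⇒ phys 0x4687E (huge @L1)  [2 reads]
#2 VA=0x603C005A4 (r,kernel):
  TLB hit vpn=0x603C00 → PA=0x425A4
#3 VA=0x7C0000C25 (w,user):
  lvl0: tbl 0x3C, slot 31 ⇒ 0x4A087 (P1/RW1/US1/PS1)
  ⇒ phys 0x4AC25 (huge @L0)  [1 reads]
#4 VA=0x681200C00 (r,kernel):
  lvl0: tbl 0x3C, slot 26 ⇒ 0x4D007 (P1/RW1/US1/PS0)
  lvl1: tbl 0x4D, slot 9 ⇒ 0x50007 (P1/RW1/US1/PS0)
  lvl2: tbl 0x50, slot 0 ⇒ 0x54007 (P1/RW1/US1/PS0)
  ⇒ phys 0x54C00  [3 reads]

Access #2 fault: NONE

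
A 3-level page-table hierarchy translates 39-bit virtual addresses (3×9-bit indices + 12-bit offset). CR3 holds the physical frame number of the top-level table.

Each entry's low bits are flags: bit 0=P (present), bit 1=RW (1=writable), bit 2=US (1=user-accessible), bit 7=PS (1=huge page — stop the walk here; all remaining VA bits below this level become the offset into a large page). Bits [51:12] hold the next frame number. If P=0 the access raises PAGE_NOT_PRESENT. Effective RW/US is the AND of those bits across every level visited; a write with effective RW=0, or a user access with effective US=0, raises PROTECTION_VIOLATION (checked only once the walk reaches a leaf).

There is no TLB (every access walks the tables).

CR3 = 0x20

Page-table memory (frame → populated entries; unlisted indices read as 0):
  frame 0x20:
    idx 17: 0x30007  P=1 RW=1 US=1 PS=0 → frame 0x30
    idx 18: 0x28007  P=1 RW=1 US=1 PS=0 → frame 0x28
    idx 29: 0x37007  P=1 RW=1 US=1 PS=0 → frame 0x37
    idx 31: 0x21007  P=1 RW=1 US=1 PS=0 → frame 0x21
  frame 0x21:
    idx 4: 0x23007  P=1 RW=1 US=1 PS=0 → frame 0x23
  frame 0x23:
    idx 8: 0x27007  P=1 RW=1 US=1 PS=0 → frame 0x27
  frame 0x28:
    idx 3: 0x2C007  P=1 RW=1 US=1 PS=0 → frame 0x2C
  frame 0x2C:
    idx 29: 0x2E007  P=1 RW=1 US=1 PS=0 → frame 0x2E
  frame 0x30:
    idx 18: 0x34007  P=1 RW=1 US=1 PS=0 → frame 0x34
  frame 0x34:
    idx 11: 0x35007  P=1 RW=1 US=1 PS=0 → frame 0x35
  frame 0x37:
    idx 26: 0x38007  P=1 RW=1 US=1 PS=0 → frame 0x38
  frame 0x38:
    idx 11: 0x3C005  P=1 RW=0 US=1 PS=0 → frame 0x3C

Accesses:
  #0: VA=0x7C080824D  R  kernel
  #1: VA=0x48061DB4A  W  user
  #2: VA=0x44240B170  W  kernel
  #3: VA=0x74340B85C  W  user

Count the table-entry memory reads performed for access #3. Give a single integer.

Walk each access:
#0 VA=0x7C080824D (r,kernel):
  [0] read 0x20 idx=31: raw=0x21007 flags P=1 W=1 U=1 S=0
  [1] read 0x21 idx=4: raw=0x23007 flags P=1 W=1 U=1 S=0
  [2] read 0x23 idx=8: raw=0x27007 flags P=1 W=1 U=1 S=0
  ⇒ phys 0x2724D  [3 reads]
#1 VA=0x48061DB4A (w,user):
  [0] read 0x20 idx=18: raw=0x28007 flags P=1 W=1 U=1 S=0
  [1] read 0x28 idx=3: raw=0x2C007 flags P=1 W=1 U=1 S=0
  [2] read 0x2C idx=29: raw=0x2E007 flags P=1 W=1 U=1 S=0
  ⇒ phys 0x2EB4A  [3 reads]
#2 VA=0x44240B170 (w,kernel):
  [0] read 0x20 idx=17: raw=0x30007 flags P=1 W=1 U=1 S=0
  [1] read 0x30 idx=18: raw=0x34007 flags P=1 W=1 U=1 S=0
  [2] read 0x34 idx=11: raw=0x35007 flags P=1 W=1 U=1 S=0
  ⇒ phys 0x35170  [3 reads]
#3 VA=0x74340B85C (w,user):
  [0] read 0x20 idx=29: raw=0x37007 flags P=1 W=1 U=1 S=0
  [1] read 0x37 idx=26: raw=0x38007 flags P=1 W=1 U=1 S=0
  [2] read 0x38 idx=11: raw=0x3C005 flags P=1 W=0 U=1 S=0
  ✗ PROTECTION_VIOLATION  [3 reads]

Entries read for #3: 3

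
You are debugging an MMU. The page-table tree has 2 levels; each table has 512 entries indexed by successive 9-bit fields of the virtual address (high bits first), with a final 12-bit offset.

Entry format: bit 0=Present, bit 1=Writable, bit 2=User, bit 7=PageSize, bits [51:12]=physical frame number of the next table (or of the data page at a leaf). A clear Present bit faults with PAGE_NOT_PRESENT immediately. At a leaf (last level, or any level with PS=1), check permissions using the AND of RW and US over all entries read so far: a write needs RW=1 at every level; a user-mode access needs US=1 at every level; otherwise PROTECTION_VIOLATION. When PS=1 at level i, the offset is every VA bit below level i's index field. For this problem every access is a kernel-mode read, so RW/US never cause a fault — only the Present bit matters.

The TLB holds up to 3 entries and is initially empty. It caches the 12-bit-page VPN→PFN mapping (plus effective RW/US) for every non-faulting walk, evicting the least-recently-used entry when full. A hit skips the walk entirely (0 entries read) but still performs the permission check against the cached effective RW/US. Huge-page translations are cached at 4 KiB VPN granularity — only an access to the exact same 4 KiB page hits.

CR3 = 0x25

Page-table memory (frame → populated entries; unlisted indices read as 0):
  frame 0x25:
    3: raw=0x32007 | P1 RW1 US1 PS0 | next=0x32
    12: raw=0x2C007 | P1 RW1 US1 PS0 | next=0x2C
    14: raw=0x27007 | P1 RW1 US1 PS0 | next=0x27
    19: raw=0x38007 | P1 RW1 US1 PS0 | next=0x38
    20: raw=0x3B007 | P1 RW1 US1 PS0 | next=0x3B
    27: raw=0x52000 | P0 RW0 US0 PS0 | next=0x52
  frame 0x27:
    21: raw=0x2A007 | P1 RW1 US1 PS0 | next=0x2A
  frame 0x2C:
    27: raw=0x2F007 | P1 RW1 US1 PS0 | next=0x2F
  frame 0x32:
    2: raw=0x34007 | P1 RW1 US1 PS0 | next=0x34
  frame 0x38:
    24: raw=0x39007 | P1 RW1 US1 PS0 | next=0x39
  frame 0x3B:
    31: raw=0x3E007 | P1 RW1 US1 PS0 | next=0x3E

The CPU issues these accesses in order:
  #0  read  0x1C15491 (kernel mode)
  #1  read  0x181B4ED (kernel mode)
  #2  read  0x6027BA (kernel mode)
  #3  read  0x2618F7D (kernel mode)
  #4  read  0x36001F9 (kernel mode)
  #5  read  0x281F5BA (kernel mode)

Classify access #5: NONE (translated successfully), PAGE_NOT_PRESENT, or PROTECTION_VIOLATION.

Walk each access:
#0 VA=0x1C15491 (r,kernel):
  [0] read 0x25 idx=14: raw=0x27007 flags P=1 W=1 U=1 S=0
  [1] read 0x27 idx=21: raw=0x2A007 flags P=1 W=1 U=1 S=0
  ✓ 0x2A491  — 2 lookups
#1 VA=0x181B4ED (r,kernel):
  [0] read 0x25 idx=12: raw=0x2C007 flags P=1 W=1 U=1 S=0
  [1] read 0x2C idx=27: raw=0x2F007 flags P=1 W=1 U=1 S=0
  ✓ 0x2F4ED  — 2 lookups
#2 VA=0x6027BA (r,kernel):
  [0] read 0x25 idx=3: raw=0x32007 flags P=1 W=1 U=1 S=0
  [1] read 0x32 idx=2: raw=0x34007 flags P=1 W=1 U=1 S=0
  ✓ 0x347BA  — 2 lookups
#3 VA=0x2618F7D (r,kernel):
  [0] read 0x25 idx=19: raw=0x38007 flags P=1 W=1 U=1 S=0
  [1] read 0x38 idx=24: raw=0x39007 flags P=1 W=1 U=1 S=0
  ✓ 0x39F7D  — 2 lookups
#4 VA=0x36001F9 (r,kernel):
  [0] read 0x25 idx=27: raw=0x52000 flags P=0 W=0 U=0 S=0
  → PAGE_NOT_PRESENT  (1 entries read)
#5 VA=0x281F5BA (r,kernel):
  [0] read 0x25 idx=20: raw=0x3B007 flags P=1 W=1 U=1 S=0
  [1] read 0x3B idx=31: raw=0x3E007 flags P=1 W=1 U=1 S=0
  ✓ 0x3E5BA  — 2 lookups

Access #5 fault: NONE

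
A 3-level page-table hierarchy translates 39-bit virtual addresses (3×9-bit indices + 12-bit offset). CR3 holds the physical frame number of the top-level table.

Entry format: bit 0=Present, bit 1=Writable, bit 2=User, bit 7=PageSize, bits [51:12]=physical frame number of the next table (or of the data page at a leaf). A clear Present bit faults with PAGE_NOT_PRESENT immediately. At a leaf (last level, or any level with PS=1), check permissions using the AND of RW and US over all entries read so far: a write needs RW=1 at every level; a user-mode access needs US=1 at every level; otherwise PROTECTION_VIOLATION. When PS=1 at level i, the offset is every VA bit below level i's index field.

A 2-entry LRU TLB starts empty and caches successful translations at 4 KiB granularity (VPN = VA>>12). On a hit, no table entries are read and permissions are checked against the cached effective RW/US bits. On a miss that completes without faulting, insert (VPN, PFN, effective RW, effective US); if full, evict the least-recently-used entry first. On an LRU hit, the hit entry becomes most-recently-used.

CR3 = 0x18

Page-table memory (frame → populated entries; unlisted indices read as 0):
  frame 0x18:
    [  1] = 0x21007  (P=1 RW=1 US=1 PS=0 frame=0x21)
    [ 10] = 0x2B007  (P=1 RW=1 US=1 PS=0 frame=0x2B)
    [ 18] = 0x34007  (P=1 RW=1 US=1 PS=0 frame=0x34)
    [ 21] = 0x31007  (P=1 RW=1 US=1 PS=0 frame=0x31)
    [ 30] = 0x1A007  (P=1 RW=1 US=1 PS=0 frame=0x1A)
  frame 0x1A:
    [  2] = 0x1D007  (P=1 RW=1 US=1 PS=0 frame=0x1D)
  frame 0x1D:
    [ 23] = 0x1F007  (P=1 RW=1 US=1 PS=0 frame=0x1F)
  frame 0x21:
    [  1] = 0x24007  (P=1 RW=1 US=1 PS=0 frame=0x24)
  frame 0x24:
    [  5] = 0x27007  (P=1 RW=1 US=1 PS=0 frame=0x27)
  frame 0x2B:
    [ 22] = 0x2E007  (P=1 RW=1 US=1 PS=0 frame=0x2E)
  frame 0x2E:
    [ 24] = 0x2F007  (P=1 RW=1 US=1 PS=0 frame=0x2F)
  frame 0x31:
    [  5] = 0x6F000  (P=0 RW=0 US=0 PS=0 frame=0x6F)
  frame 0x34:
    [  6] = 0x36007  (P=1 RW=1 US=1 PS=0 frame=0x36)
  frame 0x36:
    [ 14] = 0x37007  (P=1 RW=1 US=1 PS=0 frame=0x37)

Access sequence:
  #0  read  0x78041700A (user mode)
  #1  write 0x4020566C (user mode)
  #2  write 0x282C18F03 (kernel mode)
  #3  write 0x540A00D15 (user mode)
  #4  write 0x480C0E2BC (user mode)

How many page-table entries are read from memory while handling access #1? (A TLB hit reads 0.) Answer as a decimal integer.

Walk each access:
#0 VA=0x78041700A (r,user):
  lvl0: tbl 0x18, slot 30 ⇒ 0x1A007 (P1/RW1/US1/PS0)
  lvl1: tbl 0x1A, slot 2 ⇒ 0x1D007 (P1/RW1/US1/PS0)
  lvl2: tbl 0x1D, slot 23 ⇒ 0x1F007 (P1/RW1/US1/PS0)
  ✓ 0x1F00A  — 3 lookups
#1 VA=0x4020566C (w,user):
  lvl0: tbl 0x18, slot 1 ⇒ 0x21007 (P1/RW1/US1/PS0)
  lvl1: tbl 0x21, slot 1 ⇒ 0x24007 (P1/RW1/US1/PS0)
  lvl2: tbl 0x24, slot 5 ⇒ 0x27007 (P1/RW1/US1/PS0)
  ✓ 0x2766C  — 3 lookups
#2 VA=0x282C18F03 (w,kernel):
  lvl0: tbl 0x18, slot 10 ⇒ 0x2B007 (P1/RW1/US1/PS0)
  lvl1: tbl 0x2B, slot 22 ⇒ 0x2E007 (P1/RW1/US1/PS0)
  lvl2: tbl 0x2E, slot 24 ⇒ 0x2F007 (P1/RW1/US1/PS0)
  ✓ 0x2FF03  — 3 lookups
#3 VA=0x540A00D15 (w,user):
  lvl0: tbl 0x18, slot 21 ⇒ 0x31007 (P1/RW1/US1/PS0)
  lvl1: tbl 0x31, slot 5 ⇒ 0x6F000 (P0/RW0/US0/PS0)
  ✗ PAGE_NOT_PRESENT  [2 reads]
#4 VA=0x480C0E2BC (w,user):
  lvl0: tbl 0x18, slot 18 ⇒ 0x34007 (P1/RW1/US1/PS0)
  lvl1: tbl 0x34, slot 6 ⇒ 0x36007 (P1/RW1/US1/PS0)
  lvl2: tbl 0x36, slot 14 ⇒ 0x37007 (P1/RW1/US1/PS0)
  ✓ 0x372BC  — 3 lookups

Entries read for #1: 3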